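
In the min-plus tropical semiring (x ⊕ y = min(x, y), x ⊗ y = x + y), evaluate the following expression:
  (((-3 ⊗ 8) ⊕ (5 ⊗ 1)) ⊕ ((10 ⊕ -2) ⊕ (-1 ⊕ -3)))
(((-3 ⊗ 8) ⊕ (5 ⊗ 1)) ⊕ ((10 ⊕ -2) ⊕ (-1 ⊕ -3))) = -3

Expand innermost to outermost. Recall ⊕ takes the minimum of its arguments and ⊗ takes their sum. Working out the expression (((-3 ⊗ 8) ⊕ (5 ⊗ 1)) ⊕ ((10 ⊕ -2) ⊕ (-1 ⊕ -3))) gives -3.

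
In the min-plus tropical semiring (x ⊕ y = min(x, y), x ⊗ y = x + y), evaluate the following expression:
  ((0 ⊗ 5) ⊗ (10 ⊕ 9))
((0 ⊗ 5) ⊗ (10 ⊕ 9)) = 14

Expand innermost to outermost. Recall ⊕ takes the minimum of its arguments and ⊗ takes their sum. Working out the expression ((0 ⊗ 5) ⊗ (10 ⊕ 9)) gives 14.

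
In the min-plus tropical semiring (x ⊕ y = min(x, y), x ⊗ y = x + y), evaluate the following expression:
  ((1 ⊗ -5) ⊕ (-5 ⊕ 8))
((1 ⊗ -5) ⊕ (-5 ⊕ 8)) = -5

Expand innermost to outermost. Recall ⊕ takes the minimum of its arguments and ⊗ takes their sum. Working out the expression ((1 ⊗ -5) ⊕ (-5 ⊕ 8)) gives -5.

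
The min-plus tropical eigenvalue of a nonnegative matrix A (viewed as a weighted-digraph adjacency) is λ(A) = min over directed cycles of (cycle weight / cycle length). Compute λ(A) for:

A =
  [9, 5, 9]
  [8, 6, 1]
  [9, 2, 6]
λ(A) = 3/2

Enumerate directed cycles and compute their means (weight / length). Sample:
  cycle 0 → 0: weight = 9, length = 1, mean = 9/1 ≈ 9.000
  cycle 1 → 1: weight = 6, length = 1, mean = 6/1 ≈ 6.000
  cycle 2 → 2: weight = 6, length = 1, mean = 6/1 ≈ 6.000
  cycle 0 → 1 → 0: weight = 13, length = 2, mean = 13/2 ≈ 6.500
  cycle 0 → 2 → 0: weight = 18, length = 2, mean = 18/2 ≈ 9.000
  cycle 1 → 0 → 1: weight = 13, length = 2, mean = 13/2 ≈ 6.500
Minimum mean = 1.500, attained e.g. along the cycle 1 → 2 → 1 with weight 3 and length 2. So λ(A) = 3/2 = 3/2.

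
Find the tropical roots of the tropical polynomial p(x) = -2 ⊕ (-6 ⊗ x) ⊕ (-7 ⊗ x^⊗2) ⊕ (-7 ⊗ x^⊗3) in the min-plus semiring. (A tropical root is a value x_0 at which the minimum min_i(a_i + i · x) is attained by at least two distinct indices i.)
Roots: {0, 1, 4}

Each tropical root is a break point of the lower envelope of the lines y = a_i + i · x (there are 4 lines, with slopes 0, 1, ..., 3). Only the lines that attain the minimum somewhere contribute to roots; other lines are dominated. Here the surviving (envelope) indices are i = 3, i = 2, i = 1, i = 0.
Intersections between consecutive envelope lines give the roots: for adjacent envelope indices i < j the intersection is x = (a_i − a_j) / (j − i). Reading off the sorted break points: {0, 1, 4}.
Verification: at each break x_0, at least two indices attain the minimum of min_i(a_i + i · x_0).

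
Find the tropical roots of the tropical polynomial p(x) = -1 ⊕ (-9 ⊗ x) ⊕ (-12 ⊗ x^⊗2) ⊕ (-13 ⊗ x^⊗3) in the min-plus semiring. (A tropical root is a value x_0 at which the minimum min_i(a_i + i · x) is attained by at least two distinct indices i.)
Roots: {1, 3, 8}

Each tropical root is a break point of the lower envelope of the lines y = a_i + i · x (there are 4 lines, with slopes 0, 1, ..., 3). Only the lines that attain the minimum somewhere contribute to roots; other lines are dominated. Here the surviving (envelope) indices are i = 3, i = 2, i = 1, i = 0.
Intersections between consecutive envelope lines give the roots: for adjacent envelope indices i < j the intersection is x = (a_i − a_j) / (j − i). Reading off the sorted break points: {1, 3, 8}.
Verification: at each break x_0, at least two indices attain the minimum of min_i(a_i + i · x_0).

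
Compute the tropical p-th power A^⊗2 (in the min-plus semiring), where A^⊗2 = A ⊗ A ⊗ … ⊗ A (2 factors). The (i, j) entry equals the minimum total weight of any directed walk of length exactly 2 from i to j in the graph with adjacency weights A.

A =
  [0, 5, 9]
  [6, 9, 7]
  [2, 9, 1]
A^⊗2 =
  [0, 5, 9]
  [6, 11, 8]
  [2, 7, 2]

Each entry (A^⊗2)_ij equals the minimum over all length-2 walks i = v_0 → v_1 → … → v_2 = j of Σ_t A[v_t][v_{t+1}]. For example, for (i, j) = (0, 2) we minimise over 3 possible intermediate vertex sequences; the minimum is 9, attained along the walk 0 → 0 → 2.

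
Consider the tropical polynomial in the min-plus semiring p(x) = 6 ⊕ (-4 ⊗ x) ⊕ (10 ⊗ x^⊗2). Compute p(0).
p(0) = -4

A tropical monomial a ⊗ x^⊗i evaluates to a + i · x. Evaluating each term at x = 0:
  Term 0 contributes 6 + 0 · 0 = 6
  Term 1 contributes -4 + 1 · 0 = -4
  Term 2 contributes 10 + 2 · 0 = 10
p(0) = ⊕ of these = min[6, -4, 10] = -4.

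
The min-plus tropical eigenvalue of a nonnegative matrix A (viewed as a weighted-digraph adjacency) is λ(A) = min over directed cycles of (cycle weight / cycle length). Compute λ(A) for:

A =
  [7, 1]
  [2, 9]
λ(A) = 3/2

Enumerate directed cycles and compute their means (weight / length). Sample:
  cycle 0 → 0: weight = 7, length = 1, mean = 7/1 ≈ 7.000
  cycle 1 → 1: weight = 9, length = 1, mean = 9/1 ≈ 9.000
  cycle 0 → 1 → 0: weight = 3, length = 2, mean = 3/2 ≈ 1.500
  cycle 1 → 0 → 1: weight = 3, length = 2, mean = 3/2 ≈ 1.500
Minimum mean = 1.500, attained e.g. along the cycle 0 → 1 → 0 with weight 3 and length 2. So λ(A) = 3/2 = 3/2.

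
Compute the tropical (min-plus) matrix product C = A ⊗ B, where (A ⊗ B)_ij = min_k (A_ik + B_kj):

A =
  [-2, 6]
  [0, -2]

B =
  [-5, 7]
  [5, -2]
A ⊗ B =
  [-7, 4]
  [-5, -4]

Apply the min-plus product entry-by-entry:
  C[0][0] = min over k of (A[0][0] + B[0][0] = -2 + -5 = -7, A[0][1] + B[1][0] = 6 + 5 = 11) = -7 (attained at k = 0)
  C[0][1] = min over k of (A[0][0] + B[0][1] = -2 + 7 = 5, A[0][1] + B[1][1] = 6 + -2 = 4) = 4 (attained at k = 1)
  C[1][0] = min over k of (A[1][0] + B[0][0] = 0 + -5 = -5, A[1][1] + B[1][0] = -2 + 5 = 3) = -5 (attained at k = 0)
  C[1][1] = min over k of (A[1][0] + B[0][1] = 0 + 7 = 7, A[1][1] + B[1][1] = -2 + -2 = -4) = -4 (attained at k = 1)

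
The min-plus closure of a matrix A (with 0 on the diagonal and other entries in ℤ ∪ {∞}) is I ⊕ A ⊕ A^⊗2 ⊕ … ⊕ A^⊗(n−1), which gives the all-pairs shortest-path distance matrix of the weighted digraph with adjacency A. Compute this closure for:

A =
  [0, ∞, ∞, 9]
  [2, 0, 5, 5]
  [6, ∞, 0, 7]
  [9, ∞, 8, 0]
Closure =
  [0, ∞, 17, 9]
  [2, 0, 5, 5]
  [6, ∞, 0, 7]
  [9, ∞, 8, 0]

This is the Floyd-Warshall all-pairs shortest-path computation. For each intermediate vertex k = 0, 1, …, 3, update dist[i][j] ← min(dist[i][j], dist[i][k] + dist[k][j]). The final matrix gives, for each (i, j), the minimum total weight of any directed path from i to j (possibly empty when i = j).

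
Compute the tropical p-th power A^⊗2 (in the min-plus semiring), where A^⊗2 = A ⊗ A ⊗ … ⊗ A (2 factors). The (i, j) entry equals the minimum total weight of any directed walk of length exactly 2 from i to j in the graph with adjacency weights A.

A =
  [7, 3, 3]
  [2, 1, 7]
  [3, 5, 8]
A^⊗2 =
  [5, 4, 10]
  [3, 2, 5]
  [7, 6, 6]

Each entry (A^⊗2)_ij equals the minimum over all length-2 walks i = v_0 → v_1 → … → v_2 = j of Σ_t A[v_t][v_{t+1}]. For example, for (i, j) = (0, 2) we minimise over 3 possible intermediate vertex sequences; the minimum is 10, attained along the walk 0 → 0 → 2.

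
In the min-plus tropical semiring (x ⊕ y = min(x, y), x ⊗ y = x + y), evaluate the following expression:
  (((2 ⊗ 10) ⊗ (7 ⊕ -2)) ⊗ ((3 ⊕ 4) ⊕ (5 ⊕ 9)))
(((2 ⊗ 10) ⊗ (7 ⊕ -2)) ⊗ ((3 ⊕ 4) ⊕ (5 ⊕ 9))) = 13

Expand innermost to outermost. Recall ⊕ takes the minimum of its arguments and ⊗ takes their sum. Working out the expression (((2 ⊗ 10) ⊗ (7 ⊕ -2)) ⊗ ((3 ⊕ 4) ⊕ (5 ⊕ 9))) gives 13.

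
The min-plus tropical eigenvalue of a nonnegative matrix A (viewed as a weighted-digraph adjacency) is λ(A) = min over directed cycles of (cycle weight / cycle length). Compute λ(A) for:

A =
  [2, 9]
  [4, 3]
λ(A) = 2

Enumerate directed cycles and compute their means (weight / length). Sample:
  cycle 0 → 0: weight = 2, length = 1, mean = 2/1 ≈ 2.000
  cycle 1 → 1: weight = 3, length = 1, mean = 3/1 ≈ 3.000
  cycle 0 → 1 → 0: weight = 13, length = 2, mean = 13/2 ≈ 6.500
  cycle 1 → 0 → 1: weight = 13, length = 2, mean = 13/2 ≈ 6.500
Minimum mean = 2.000, attained e.g. along the cycle 0 → 0 with weight 2 and length 1. So λ(A) = 2/1 = 2.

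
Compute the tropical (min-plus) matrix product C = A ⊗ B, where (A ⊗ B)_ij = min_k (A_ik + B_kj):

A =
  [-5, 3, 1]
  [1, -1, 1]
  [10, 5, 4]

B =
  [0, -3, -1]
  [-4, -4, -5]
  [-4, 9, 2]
A ⊗ B =
  [-5, -8, -6]
  [-5, -5, -6]
  [0, 1, 0]

Apply the min-plus product entry-by-entry:
  C[0][0] = min over k of (A[0][0] + B[0][0] = -5 + 0 = -5, A[0][1] + B[1][0] = 3 + -4 = -1, A[0][2] + B[2][0] = 1 + -4 = -3) = -5 (attained at k = 0)
  C[0][1] = min over k of (A[0][0] + B[0][1] = -5 + -3 = -8, A[0][1] + B[1][1] = 3 + -4 = -1, A[0][2] + B[2][1] = 1 + 9 = 10) = -8 (attained at k = 0)
  C[0][2] = min over k of (A[0][0] + B[0][2] = -5 + -1 = -6, A[0][1] + B[1][2] = 3 + -5 = -2, A[0][2] + B[2][2] = 1 + 2 = 3) = -6 (attained at k = 0)
  C[1][0] = min over k of (A[1][0] + B[0][0] = 1 + 0 = 1, A[1][1] + B[1][0] = -1 + -4 = -5, A[1][2] + B[2][0] = 1 + -4 = -3) = -5 (attained at k = 1)
  C[1][1] = min over k of (A[1][0] + B[0][1] = 1 + -3 = -2, A[1][1] + B[1][1] = -1 + -4 = -5, A[1][2] + B[2][1] = 1 + 9 = 10) = -5 (attained at k = 1)
  C[1][2] = min over k of (A[1][0] + B[0][2] = 1 + -1 = 0, A[1][1] + B[1][2] = -1 + -5 = -6, A[1][2] + B[2][2] = 1 + 2 = 3) = -6 (attained at k = 1)
  C[2][0] = min over k of (A[2][0] + B[0][0] = 10 + 0 = 10, A[2][1] + B[1][0] = 5 + -4 = 1, A[2][2] + B[2][0] = 4 + -4 = 0) = 0 (attained at k = 2)
  C[2][1] = min over k of (A[2][0] + B[0][1] = 10 + -3 = 7, A[2][1] + B[1][1] = 5 + -4 = 1, A[2][2] + B[2][1] = 4 + 9 = 13) = 1 (attained at k = 1)
  C[2][2] = min over k of (A[2][0] + B[0][2] = 10 + -1 = 9, A[2][1] + B[1][2] = 5 + -5 = 0, A[2][2] + B[2][2] = 4 + 2 = 6) = 0 (attained at k = 1)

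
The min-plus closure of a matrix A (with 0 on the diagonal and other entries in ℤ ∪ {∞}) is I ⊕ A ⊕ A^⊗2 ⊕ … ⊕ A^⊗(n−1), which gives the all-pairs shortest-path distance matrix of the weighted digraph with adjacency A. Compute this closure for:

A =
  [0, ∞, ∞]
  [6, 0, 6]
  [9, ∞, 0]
Closure =
  [0, ∞, ∞]
  [6, 0, 6]
  [9, ∞, 0]

This is the Floyd-Warshall all-pairs shortest-path computation. For each intermediate vertex k = 0, 1, …, 2, update dist[i][j] ← min(dist[i][j], dist[i][k] + dist[k][j]). The final matrix gives, for each (i, j), the minimum total weight of any directed path from i to j (possibly empty when i = j).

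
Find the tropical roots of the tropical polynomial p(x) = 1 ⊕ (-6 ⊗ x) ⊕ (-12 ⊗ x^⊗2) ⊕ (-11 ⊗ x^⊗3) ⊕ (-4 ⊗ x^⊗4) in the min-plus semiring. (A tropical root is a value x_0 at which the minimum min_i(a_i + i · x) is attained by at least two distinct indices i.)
Roots: {-7, -1, 6, 7}

Each tropical root is a break point of the lower envelope of the lines y = a_i + i · x (there are 5 lines, with slopes 0, 1, ..., 4). Only the lines that attain the minimum somewhere contribute to roots; other lines are dominated. Here the surviving (envelope) indices are i = 4, i = 3, i = 2, i = 1, i = 0.
Intersections between consecutive envelope lines give the roots: for adjacent envelope indices i < j the intersection is x = (a_i − a_j) / (j − i). Reading off the sorted break points: {-7, -1, 6, 7}.
Verification: at each break x_0, at least two indices attain the minimum of min_i(a_i + i · x_0).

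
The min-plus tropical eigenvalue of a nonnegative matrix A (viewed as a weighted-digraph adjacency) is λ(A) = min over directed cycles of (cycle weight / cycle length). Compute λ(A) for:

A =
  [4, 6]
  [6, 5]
λ(A) = 4

Enumerate directed cycles and compute their means (weight / length). Sample:
  cycle 0 → 0: weight = 4, length = 1, mean = 4/1 ≈ 4.000
  cycle 1 → 1: weight = 5, length = 1, mean = 5/1 ≈ 5.000
  cycle 0 → 1 → 0: weight = 12, length = 2, mean = 12/2 ≈ 6.000
  cycle 1 → 0 → 1: weight = 12, length = 2, mean = 12/2 ≈ 6.000
Minimum mean = 4.000, attained e.g. along the cycle 0 → 0 with weight 4 and length 1. So λ(A) = 4/1 = 4.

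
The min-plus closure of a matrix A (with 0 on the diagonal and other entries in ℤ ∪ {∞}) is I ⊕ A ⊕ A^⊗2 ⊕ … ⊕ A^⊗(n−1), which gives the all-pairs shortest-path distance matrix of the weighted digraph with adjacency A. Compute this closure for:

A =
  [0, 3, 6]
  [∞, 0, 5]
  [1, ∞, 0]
Closure =
  [0, 3, 6]
  [6, 0, 5]
  [1, 4, 0]

This is the Floyd-Warshall all-pairs shortest-path computation. For each intermediate vertex k = 0, 1, …, 2, update dist[i][j] ← min(dist[i][j], dist[i][k] + dist[k][j]). The final matrix gives, for each (i, j), the minimum total weight of any directed path from i to j (possibly empty when i = j).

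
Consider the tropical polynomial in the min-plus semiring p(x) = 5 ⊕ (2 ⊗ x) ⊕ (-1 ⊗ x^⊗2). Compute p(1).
p(1) = 1

A tropical monomial a ⊗ x^⊗i evaluates to a + i · x. Evaluating each term at x = 1:
  Term 0 contributes 5 + 0 · 1 = 5
  Term 1 contributes 2 + 1 · 1 = 3
  Term 2 contributes -1 + 2 · 1 = 1
p(1) = ⊕ of these = min[5, 3, 1] = 1.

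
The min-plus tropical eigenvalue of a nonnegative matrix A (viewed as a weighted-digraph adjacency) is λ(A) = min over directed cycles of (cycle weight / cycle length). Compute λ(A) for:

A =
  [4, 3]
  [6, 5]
λ(A) = 4

Enumerate directed cycles and compute their means (weight / length). Sample:
  cycle 0 → 0: weight = 4, length = 1, mean = 4/1 ≈ 4.000
  cycle 1 → 1: weight = 5, length = 1, mean = 5/1 ≈ 5.000
  cycle 0 → 1 → 0: weight = 9, length = 2, mean = 9/2 ≈ 4.500
  cycle 1 → 0 → 1: weight = 9, length = 2, mean = 9/2 ≈ 4.500
Minimum mean = 4.000, attained e.g. along the cycle 0 → 0 with weight 4 and length 1. So λ(A) = 4/1 = 4.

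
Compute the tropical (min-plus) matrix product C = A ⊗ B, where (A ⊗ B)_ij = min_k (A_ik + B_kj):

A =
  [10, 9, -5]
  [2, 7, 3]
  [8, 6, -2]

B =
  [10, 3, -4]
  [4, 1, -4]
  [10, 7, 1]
A ⊗ B =
  [5, 2, -4]
  [11, 5, -2]
  [8, 5, -1]

Apply the min-plus product entry-by-entry:
  C[0][0] = min over k of (A[0][0] + B[0][0] = 10 + 10 = 20, A[0][1] + B[1][0] = 9 + 4 = 13, A[0][2] + B[2][0] = -5 + 10 = 5) = 5 (attained at k = 2)
  C[0][1] = min over k of (A[0][0] + B[0][1] = 10 + 3 = 13, A[0][1] + B[1][1] = 9 + 1 = 10, A[0][2] + B[2][1] = -5 + 7 = 2) = 2 (attained at k = 2)
  C[0][2] = min over k of (A[0][0] + B[0][2] = 10 + -4 = 6, A[0][1] + B[1][2] = 9 + -4 = 5, A[0][2] + B[2][2] = -5 + 1 = -4) = -4 (attained at k = 2)
  C[1][0] = min over k of (A[1][0] + B[0][0] = 2 + 10 = 12, A[1][1] + B[1][0] = 7 + 4 = 11, A[1][2] + B[2][0] = 3 + 10 = 13) = 11 (attained at k = 1)
  C[1][1] = min over k of (A[1][0] + B[0][1] = 2 + 3 = 5, A[1][1] + B[1][1] = 7 + 1 = 8, A[1][2] + B[2][1] = 3 + 7 = 10) = 5 (attained at k = 0)
  C[1][2] = min over k of (A[1][0] + B[0][2] = 2 + -4 = -2, A[1][1] + B[1][2] = 7 + -4 = 3, A[1][2] + B[2][2] = 3 + 1 = 4) = -2 (attained at k = 0)
  C[2][0] = min over k of (A[2][0] + B[0][0] = 8 + 10 = 18, A[2][1] + B[1][0] = 6 + 4 = 10, A[2][2] + B[2][0] = -2 + 10 = 8) = 8 (attained at k = 2)
  C[2][1] = min over k of (A[2][0] + B[0][1] = 8 + 3 = 11, A[2][1] + B[1][1] = 6 + 1 = 7, A[2][2] + B[2][1] = -2 + 7 = 5) = 5 (attained at k = 2)
  C[2][2] = min over k of (A[2][0] + B[0][2] = 8 + -4 = 4, A[2][1] + B[1][2] = 6 + -4 = 2, A[2][2] + B[2][2] = -2 + 1 = -1) = -1 (attained at k = 2)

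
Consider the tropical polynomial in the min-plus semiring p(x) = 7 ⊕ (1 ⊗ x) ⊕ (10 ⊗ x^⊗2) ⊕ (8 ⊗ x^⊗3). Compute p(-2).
p(-2) = -1

A tropical monomial a ⊗ x^⊗i evaluates to a + i · x. Evaluating each term at x = -2:
  Term 0 contributes 7 + 0 · -2 = 7
  Term 1 contributes 1 + 1 · -2 = -1
  Term 2 contributes 10 + 2 · -2 = 6
  Term 3 contributes 8 + 3 · -2 = 2
p(-2) = ⊕ of these = min[7, -1, 6, 2] = -1.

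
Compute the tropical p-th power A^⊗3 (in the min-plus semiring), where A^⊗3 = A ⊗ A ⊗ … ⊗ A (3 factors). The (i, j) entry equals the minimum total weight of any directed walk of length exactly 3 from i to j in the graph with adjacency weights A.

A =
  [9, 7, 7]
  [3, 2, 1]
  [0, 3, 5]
A^⊗3 =
  [8, 11, 10]
  [3, 6, 5]
  [4, 7, 6]

Each entry (A^⊗3)_ij equals the minimum over all length-3 walks i = v_0 → v_1 → … → v_3 = j of Σ_t A[v_t][v_{t+1}]. For example, for (i, j) = (0, 2) we minimise over 9 possible intermediate vertex sequences; the minimum is 10, attained along the walk 0 → 1 → 1 → 2.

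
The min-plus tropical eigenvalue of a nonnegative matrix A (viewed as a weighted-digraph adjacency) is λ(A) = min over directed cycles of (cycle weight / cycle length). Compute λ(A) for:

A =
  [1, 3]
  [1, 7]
λ(A) = 1

Enumerate directed cycles and compute their means (weight / length). Sample:
  cycle 0 → 0: weight = 1, length = 1, mean = 1/1 ≈ 1.000
  cycle 1 → 1: weight = 7, length = 1, mean = 7/1 ≈ 7.000
  cycle 0 → 1 → 0: weight = 4, length = 2, mean = 4/2 ≈ 2.000
  cycle 1 → 0 → 1: weight = 4, length = 2, mean = 4/2 ≈ 2.000
Minimum mean = 1.000, attained e.g. along the cycle 0 → 0 with weight 1 and length 1. So λ(A) = 1/1 = 1.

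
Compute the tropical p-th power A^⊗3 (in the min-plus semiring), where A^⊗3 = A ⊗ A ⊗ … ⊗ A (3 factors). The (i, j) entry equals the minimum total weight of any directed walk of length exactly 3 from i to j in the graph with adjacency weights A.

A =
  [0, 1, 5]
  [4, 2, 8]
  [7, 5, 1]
A^⊗3 =
  [0, 1, 5]
  [4, 5, 9]
  [7, 7, 3]

Each entry (A^⊗3)_ij equals the minimum over all length-3 walks i = v_0 → v_1 → … → v_3 = j of Σ_t A[v_t][v_{t+1}]. For example, for (i, j) = (0, 2) we minimise over 9 possible intermediate vertex sequences; the minimum is 5, attained along the walk 0 → 0 → 0 → 2.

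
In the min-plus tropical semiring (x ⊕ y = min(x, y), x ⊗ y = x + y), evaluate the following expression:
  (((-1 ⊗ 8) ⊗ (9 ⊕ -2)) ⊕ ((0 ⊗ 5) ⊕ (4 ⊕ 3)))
(((-1 ⊗ 8) ⊗ (9 ⊕ -2)) ⊕ ((0 ⊗ 5) ⊕ (4 ⊕ 3))) = 3

Expand innermost to outermost. Recall ⊕ takes the minimum of its arguments and ⊗ takes their sum. Working out the expression (((-1 ⊗ 8) ⊗ (9 ⊕ -2)) ⊕ ((0 ⊗ 5) ⊕ (4 ⊕ 3))) gives 3.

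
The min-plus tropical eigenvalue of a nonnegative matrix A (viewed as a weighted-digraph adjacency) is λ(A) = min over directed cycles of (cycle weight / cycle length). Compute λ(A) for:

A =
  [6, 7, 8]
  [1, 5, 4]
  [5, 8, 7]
λ(A) = 4

Enumerate directed cycles and compute their means (weight / length). Sample:
  cycle 0 → 0: weight = 6, length = 1, mean = 6/1 ≈ 6.000
  cycle 1 → 1: weight = 5, length = 1, mean = 5/1 ≈ 5.000
  cycle 2 → 2: weight = 7, length = 1, mean = 7/1 ≈ 7.000
  cycle 0 → 1 → 0: weight = 8, length = 2, mean = 8/2 ≈ 4.000
  cycle 0 → 2 → 0: weight = 13, length = 2, mean = 13/2 ≈ 6.500
  cycle 1 → 0 → 1: weight = 8, length = 2, mean = 8/2 ≈ 4.000
Minimum mean = 4.000, attained e.g. along the cycle 0 → 1 → 0 with weight 8 and length 2. So λ(A) = 8/2 = 4.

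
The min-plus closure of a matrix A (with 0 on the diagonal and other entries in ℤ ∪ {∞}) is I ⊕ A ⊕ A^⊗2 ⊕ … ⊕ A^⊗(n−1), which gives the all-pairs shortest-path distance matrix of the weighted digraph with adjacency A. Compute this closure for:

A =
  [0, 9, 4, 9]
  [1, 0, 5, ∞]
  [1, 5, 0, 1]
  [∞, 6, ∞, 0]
Closure =
  [0, 9, 4, 5]
  [1, 0, 5, 6]
  [1, 5, 0, 1]
  [7, 6, 11, 0]

This is the Floyd-Warshall all-pairs shortest-path computation. For each intermediate vertex k = 0, 1, …, 3, update dist[i][j] ← min(dist[i][j], dist[i][k] + dist[k][j]). The final matrix gives, for each (i, j), the minimum total weight of any directed path from i to j (possibly empty when i = j).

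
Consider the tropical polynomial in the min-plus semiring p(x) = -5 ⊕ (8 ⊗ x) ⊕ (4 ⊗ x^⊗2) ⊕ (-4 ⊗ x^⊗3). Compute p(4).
p(4) = -5

A tropical monomial a ⊗ x^⊗i evaluates to a + i · x. Evaluating each term at x = 4:
  Term 0 contributes -5 + 0 · 4 = -5
  Term 1 contributes 8 + 1 · 4 = 12
  Term 2 contributes 4 + 2 · 4 = 12
  Term 3 contributes -4 + 3 · 4 = 8
p(4) = ⊕ of these = min[-5, 12, 12, 8] = -5.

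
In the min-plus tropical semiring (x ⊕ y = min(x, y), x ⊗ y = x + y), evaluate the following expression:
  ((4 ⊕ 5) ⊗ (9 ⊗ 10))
((4 ⊕ 5) ⊗ (9 ⊗ 10)) = 23

Expand innermost to outermost. Recall ⊕ takes the minimum of its arguments and ⊗ takes their sum. Working out the expression ((4 ⊕ 5) ⊗ (9 ⊗ 10)) gives 23.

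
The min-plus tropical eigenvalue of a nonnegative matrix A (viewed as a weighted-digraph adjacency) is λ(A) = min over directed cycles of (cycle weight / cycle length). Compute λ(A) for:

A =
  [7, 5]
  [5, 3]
λ(A) = 3

Enumerate directed cycles and compute their means (weight / length). Sample:
  cycle 0 → 0: weight = 7, length = 1, mean = 7/1 ≈ 7.000
  cycle 1 → 1: weight = 3, length = 1, mean = 3/1 ≈ 3.000
  cycle 0 → 1 → 0: weight = 10, length = 2, mean = 10/2 ≈ 5.000
  cycle 1 → 0 → 1: weight = 10, length = 2, mean = 10/2 ≈ 5.000
Minimum mean = 3.000, attained e.g. along the cycle 1 → 1 with weight 3 and length 1. So λ(A) = 3/1 = 3.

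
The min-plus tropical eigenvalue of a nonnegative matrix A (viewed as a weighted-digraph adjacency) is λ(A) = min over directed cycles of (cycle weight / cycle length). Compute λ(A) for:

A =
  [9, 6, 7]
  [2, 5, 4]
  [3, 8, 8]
λ(A) = 4

Enumerate directed cycles and compute their means (weight / length). Sample:
  cycle 0 → 0: weight = 9, length = 1, mean = 9/1 ≈ 9.000
  cycle 1 → 1: weight = 5, length = 1, mean = 5/1 ≈ 5.000
  cycle 2 → 2: weight = 8, length = 1, mean = 8/1 ≈ 8.000
  cycle 0 → 1 → 0: weight = 8, length = 2, mean = 8/2 ≈ 4.000
  cycle 0 → 2 → 0: weight = 10, length = 2, mean = 10/2 ≈ 5.000
  cycle 1 → 0 → 1: weight = 8, length = 2, mean = 8/2 ≈ 4.000
Minimum mean = 4.000, attained e.g. along the cycle 0 → 1 → 0 with weight 8 and length 2. So λ(A) = 8/2 = 4.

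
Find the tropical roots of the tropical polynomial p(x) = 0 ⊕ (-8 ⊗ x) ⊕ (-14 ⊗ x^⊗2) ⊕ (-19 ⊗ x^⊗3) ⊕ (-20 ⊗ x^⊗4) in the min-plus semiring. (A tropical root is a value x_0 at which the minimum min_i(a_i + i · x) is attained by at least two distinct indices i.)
Roots: {1, 5, 6, 8}

Each tropical root is a break point of the lower envelope of the lines y = a_i + i · x (there are 5 lines, with slopes 0, 1, ..., 4). Only the lines that attain the minimum somewhere contribute to roots; other lines are dominated. Here the surviving (envelope) indices are i = 4, i = 3, i = 2, i = 1, i = 0.
Intersections between consecutive envelope lines give the roots: for adjacent envelope indices i < j the intersection is x = (a_i − a_j) / (j − i). Reading off the sorted break points: {1, 5, 6, 8}.
Verification: at each break x_0, at least two indices attain the minimum of min_i(a_i + i · x_0).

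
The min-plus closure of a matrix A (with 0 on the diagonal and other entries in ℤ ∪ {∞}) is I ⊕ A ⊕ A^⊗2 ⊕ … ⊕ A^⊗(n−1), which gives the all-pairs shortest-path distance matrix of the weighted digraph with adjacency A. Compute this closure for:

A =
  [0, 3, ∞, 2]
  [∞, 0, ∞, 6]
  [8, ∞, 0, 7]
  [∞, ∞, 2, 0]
Closure =
  [0, 3, 4, 2]
  [16, 0, 8, 6]
  [8, 11, 0, 7]
  [10, 13, 2, 0]

This is the Floyd-Warshall all-pairs shortest-path computation. For each intermediate vertex k = 0, 1, …, 3, update dist[i][j] ← min(dist[i][j], dist[i][k] + dist[k][j]). The final matrix gives, for each (i, j), the minimum total weight of any directed path from i to j (possibly empty when i = j).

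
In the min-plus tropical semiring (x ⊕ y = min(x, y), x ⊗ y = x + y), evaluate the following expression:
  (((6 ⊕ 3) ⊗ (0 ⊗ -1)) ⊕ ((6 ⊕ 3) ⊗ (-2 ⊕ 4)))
(((6 ⊕ 3) ⊗ (0 ⊗ -1)) ⊕ ((6 ⊕ 3) ⊗ (-2 ⊕ 4))) = 1

Expand innermost to outermost. Recall ⊕ takes the minimum of its arguments and ⊗ takes their sum. Working out the expression (((6 ⊕ 3) ⊗ (0 ⊗ -1)) ⊕ ((6 ⊕ 3) ⊗ (-2 ⊕ 4))) gives 1.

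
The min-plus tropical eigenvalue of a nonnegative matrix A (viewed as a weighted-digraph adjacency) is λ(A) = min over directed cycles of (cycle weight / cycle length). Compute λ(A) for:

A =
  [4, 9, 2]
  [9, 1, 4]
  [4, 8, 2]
λ(A) = 1

Enumerate directed cycles and compute their means (weight / length). Sample:
  cycle 0 → 0: weight = 4, length = 1, mean = 4/1 ≈ 4.000
  cycle 1 → 1: weight = 1, length = 1, mean = 1/1 ≈ 1.000
  cycle 2 → 2: weight = 2, length = 1, mean = 2/1 ≈ 2.000
  cycle 0 → 1 → 0: weight = 18, length = 2, mean = 18/2 ≈ 9.000
  cycle 0 → 2 → 0: weight = 6, length = 2, mean = 6/2 ≈ 3.000
  cycle 1 → 0 → 1: weight = 18, length = 2, mean = 18/2 ≈ 9.000
Minimum mean = 1.000, attained e.g. along the cycle 1 → 1 with weight 1 and length 1. So λ(A) = 1/1 = 1.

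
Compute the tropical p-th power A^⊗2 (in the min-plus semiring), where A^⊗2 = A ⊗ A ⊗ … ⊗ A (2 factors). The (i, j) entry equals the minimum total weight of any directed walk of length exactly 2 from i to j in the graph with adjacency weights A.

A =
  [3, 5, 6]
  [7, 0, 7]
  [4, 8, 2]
A^⊗2 =
  [6, 5, 8]
  [7, 0, 7]
  [6, 8, 4]

Each entry (A^⊗2)_ij equals the minimum over all length-2 walks i = v_0 → v_1 → … → v_2 = j of Σ_t A[v_t][v_{t+1}]. For example, for (i, j) = (0, 2) we minimise over 3 possible intermediate vertex sequences; the minimum is 8, attained along the walk 0 → 2 → 2.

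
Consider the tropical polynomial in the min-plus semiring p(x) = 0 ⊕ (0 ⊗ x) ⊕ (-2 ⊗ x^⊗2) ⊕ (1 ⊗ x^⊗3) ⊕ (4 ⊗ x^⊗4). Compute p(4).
p(4) = 0

A tropical monomial a ⊗ x^⊗i evaluates to a + i · x. Evaluating each term at x = 4:
  Term 0 contributes 0 + 0 · 4 = 0
  Term 1 contributes 0 + 1 · 4 = 4
  Term 2 contributes -2 + 2 · 4 = 6
  Term 3 contributes 1 + 3 · 4 = 13
  Term 4 contributes 4 + 4 · 4 = 20
p(4) = ⊕ of these = min[0, 4, 6, 13, 20] = 0.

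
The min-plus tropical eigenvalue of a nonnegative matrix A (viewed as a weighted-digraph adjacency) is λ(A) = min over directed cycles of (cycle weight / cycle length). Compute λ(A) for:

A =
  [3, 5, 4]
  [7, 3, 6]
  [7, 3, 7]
λ(A) = 3

Enumerate directed cycles and compute their means (weight / length). Sample:
  cycle 0 → 0: weight = 3, length = 1, mean = 3/1 ≈ 3.000
  cycle 1 → 1: weight = 3, length = 1, mean = 3/1 ≈ 3.000
  cycle 2 → 2: weight = 7, length = 1, mean = 7/1 ≈ 7.000
  cycle 0 → 1 → 0: weight = 12, length = 2, mean = 12/2 ≈ 6.000
  cycle 0 → 2 → 0: weight = 11, length = 2, mean = 11/2 ≈ 5.500
  cycle 1 → 0 → 1: weight = 12, length = 2, mean = 12/2 ≈ 6.000
Minimum mean = 3.000, attained e.g. along the cycle 0 → 0 with weight 3 and length 1. So λ(A) = 3/1 = 3.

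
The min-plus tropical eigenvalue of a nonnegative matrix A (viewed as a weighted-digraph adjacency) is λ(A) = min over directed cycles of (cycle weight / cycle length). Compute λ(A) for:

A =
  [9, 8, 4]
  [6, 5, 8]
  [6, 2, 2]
λ(A) = 2

Enumerate directed cycles and compute their means (weight / length). Sample:
  cycle 0 → 0: weight = 9, length = 1, mean = 9/1 ≈ 9.000
  cycle 1 → 1: weight = 5, length = 1, mean = 5/1 ≈ 5.000
  cycle 2 → 2: weight = 2, length = 1, mean = 2/1 ≈ 2.000
  cycle 0 → 1 → 0: weight = 14, length = 2, mean = 14/2 ≈ 7.000
  cycle 0 → 2 → 0: weight = 10, length = 2, mean = 10/2 ≈ 5.000
  cycle 1 → 0 → 1: weight = 14, length = 2, mean = 14/2 ≈ 7.000
Minimum mean = 2.000, attained e.g. along the cycle 2 → 2 with weight 2 and length 1. So λ(A) = 2/1 = 2.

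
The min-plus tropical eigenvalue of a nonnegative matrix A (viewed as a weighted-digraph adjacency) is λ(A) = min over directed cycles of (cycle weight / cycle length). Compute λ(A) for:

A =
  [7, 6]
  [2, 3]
λ(A) = 3

Enumerate directed cycles and compute their means (weight / length). Sample:
  cycle 0 → 0: weight = 7, length = 1, mean = 7/1 ≈ 7.000
  cycle 1 → 1: weight = 3, length = 1, mean = 3/1 ≈ 3.000
  cycle 0 → 1 → 0: weight = 8, length = 2, mean = 8/2 ≈ 4.000
  cycle 1 → 0 → 1: weight = 8, length = 2, mean = 8/2 ≈ 4.000
Minimum mean = 3.000, attained e.g. along the cycle 1 → 1 with weight 3 and length 1. So λ(A) = 3/1 = 3.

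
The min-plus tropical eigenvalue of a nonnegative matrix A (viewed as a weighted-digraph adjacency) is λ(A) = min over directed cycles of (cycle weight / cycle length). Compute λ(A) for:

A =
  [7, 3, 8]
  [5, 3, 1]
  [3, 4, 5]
λ(A) = 7/3

Enumerate directed cycles and compute their means (weight / length). Sample:
  cycle 0 → 0: weight = 7, length = 1, mean = 7/1 ≈ 7.000
  cycle 1 → 1: weight = 3, length = 1, mean = 3/1 ≈ 3.000
  cycle 2 → 2: weight = 5, length = 1, mean = 5/1 ≈ 5.000
  cycle 0 → 1 → 0: weight = 8, length = 2, mean = 8/2 ≈ 4.000
  cycle 0 → 2 → 0: weight = 11, length = 2, mean = 11/2 ≈ 5.500
  cycle 1 → 0 → 1: weight = 8, length = 2, mean = 8/2 ≈ 4.000
Minimum mean = 2.333, attained e.g. along the cycle 0 → 1 → 2 → 0 with weight 7 and length 3. So λ(A) = 7/3 = 7/3.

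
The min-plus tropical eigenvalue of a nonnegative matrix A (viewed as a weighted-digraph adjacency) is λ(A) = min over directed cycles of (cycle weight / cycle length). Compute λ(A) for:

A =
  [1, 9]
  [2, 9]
λ(A) = 1

Enumerate directed cycles and compute their means (weight / length). Sample:
  cycle 0 → 0: weight = 1, length = 1, mean = 1/1 ≈ 1.000
  cycle 1 → 1: weight = 9, length = 1, mean = 9/1 ≈ 9.000
  cycle 0 → 1 → 0: weight = 11, length = 2, mean = 11/2 ≈ 5.500
  cycle 1 → 0 → 1: weight = 11, length = 2, mean = 11/2 ≈ 5.500
Minimum mean = 1.000, attained e.g. along the cycle 0 → 0 with weight 1 and length 1. So λ(A) = 1/1 = 1.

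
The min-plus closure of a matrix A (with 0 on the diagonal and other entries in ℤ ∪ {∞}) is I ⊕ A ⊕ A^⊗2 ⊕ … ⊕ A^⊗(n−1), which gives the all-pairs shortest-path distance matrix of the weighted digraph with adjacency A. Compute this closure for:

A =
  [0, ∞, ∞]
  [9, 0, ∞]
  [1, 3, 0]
Closure =
  [0, ∞, ∞]
  [9, 0, ∞]
  [1, 3, 0]

This is the Floyd-Warshall all-pairs shortest-path computation. For each intermediate vertex k = 0, 1, …, 2, update dist[i][j] ← min(dist[i][j], dist[i][k] + dist[k][j]). The final matrix gives, for each (i, j), the minimum total weight of any directed path from i to j (possibly empty when i = j).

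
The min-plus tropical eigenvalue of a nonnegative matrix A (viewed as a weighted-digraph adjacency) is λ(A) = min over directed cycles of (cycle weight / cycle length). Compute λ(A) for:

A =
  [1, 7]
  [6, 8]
λ(A) = 1

Enumerate directed cycles and compute their means (weight / length). Sample:
  cycle 0 → 0: weight = 1, length = 1, mean = 1/1 ≈ 1.000
  cycle 1 → 1: weight = 8, length = 1, mean = 8/1 ≈ 8.000
  cycle 0 → 1 → 0: weight = 13, length = 2, mean = 13/2 ≈ 6.500
  cycle 1 → 0 → 1: weight = 13, length = 2, mean = 13/2 ≈ 6.500
Minimum mean = 1.000, attained e.g. along the cycle 0 → 0 with weight 1 and length 1. So λ(A) = 1/1 = 1.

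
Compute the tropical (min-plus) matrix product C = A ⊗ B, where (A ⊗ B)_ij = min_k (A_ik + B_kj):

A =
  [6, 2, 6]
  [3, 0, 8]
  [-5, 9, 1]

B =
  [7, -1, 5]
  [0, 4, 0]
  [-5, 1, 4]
A ⊗ B =
  [1, 5, 2]
  [0, 2, 0]
  [-4, -6, 0]

Apply the min-plus product entry-by-entry:
  C[0][0] = min over k of (A[0][0] + B[0][0] = 6 + 7 = 13, A[0][1] + B[1][0] = 2 + 0 = 2, A[0][2] + B[2][0] = 6 + -5 = 1) = 1 (attained at k = 2)
  C[0][1] = min over k of (A[0][0] + B[0][1] = 6 + -1 = 5, A[0][1] + B[1][1] = 2 + 4 = 6, A[0][2] + B[2][1] = 6 + 1 = 7) = 5 (attained at k = 0)
  C[0][2] = min over k of (A[0][0] + B[0][2] = 6 + 5 = 11, A[0][1] + B[1][2] = 2 + 0 = 2, A[0][2] + B[2][2] = 6 + 4 = 10) = 2 (attained at k = 1)
  C[1][0] = min over k of (A[1][0] + B[0][0] = 3 + 7 = 10, A[1][1] + B[1][0] = 0 + 0 = 0, A[1][2] + B[2][0] = 8 + -5 = 3) = 0 (attained at k = 1)
  C[1][1] = min over k of (A[1][0] + B[0][1] = 3 + -1 = 2, A[1][1] + B[1][1] = 0 + 4 = 4, A[1][2] + B[2][1] = 8 + 1 = 9) = 2 (attained at k = 0)
  C[1][2] = min over k of (A[1][0] + B[0][2] = 3 + 5 = 8, A[1][1] + B[1][2] = 0 + 0 = 0, A[1][2] + B[2][2] = 8 + 4 = 12) = 0 (attained at k = 1)
  C[2][0] = min over k of (A[2][0] + B[0][0] = -5 + 7 = 2, A[2][1] + B[1][0] = 9 + 0 = 9, A[2][2] + B[2][0] = 1 + -5 = -4) = -4 (attained at k = 2)
  C[2][1] = min over k of (A[2][0] + B[0][1] = -5 + -1 = -6, A[2][1] + B[1][1] = 9 + 4 = 13, A[2][2] + B[2][1] = 1 + 1 = 2) = -6 (attained at k = 0)
  C[2][2] = min over k of (A[2][0] + B[0][2] = -5 + 5 = 0, A[2][1] + B[1][2] = 9 + 0 = 9, A[2][2] + B[2][2] = 1 + 4 = 5) = 0 (attained at k = 0)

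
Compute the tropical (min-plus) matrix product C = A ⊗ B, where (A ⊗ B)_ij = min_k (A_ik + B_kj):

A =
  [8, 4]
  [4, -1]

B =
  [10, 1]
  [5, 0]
A ⊗ B =
  [9, 4]
  [4, -1]

Apply the min-plus product entry-by-entry:
  C[0][0] = min over k of (A[0][0] + B[0][0] = 8 + 10 = 18, A[0][1] + B[1][0] = 4 + 5 = 9) = 9 (attained at k = 1)
  C[0][1] = min over k of (A[0][0] + B[0][1] = 8 + 1 = 9, A[0][1] + B[1][1] = 4 + 0 = 4) = 4 (attained at k = 1)
  C[1][0] = min over k of (A[1][0] + B[0][0] = 4 + 10 = 14, A[1][1] + B[1][0] = -1 + 5 = 4) = 4 (attained at k = 1)
  C[1][1] = min over k of (A[1][0] + B[0][1] = 4 + 1 = 5, A[1][1] + B[1][1] = -1 + 0 = -1) = -1 (attained at k = 1)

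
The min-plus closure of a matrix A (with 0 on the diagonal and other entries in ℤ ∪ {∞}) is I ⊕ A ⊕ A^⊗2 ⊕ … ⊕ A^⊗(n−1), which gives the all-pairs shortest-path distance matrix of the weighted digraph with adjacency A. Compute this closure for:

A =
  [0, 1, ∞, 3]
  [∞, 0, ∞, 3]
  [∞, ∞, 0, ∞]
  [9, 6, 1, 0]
Closure =
  [0, 1, 4, 3]
  [12, 0, 4, 3]
  [∞, ∞, 0, ∞]
  [9, 6, 1, 0]

This is the Floyd-Warshall all-pairs shortest-path computation. For each intermediate vertex k = 0, 1, …, 3, update dist[i][j] ← min(dist[i][j], dist[i][k] + dist[k][j]). The final matrix gives, for each (i, j), the minimum total weight of any directed path from i to j (possibly empty when i = j).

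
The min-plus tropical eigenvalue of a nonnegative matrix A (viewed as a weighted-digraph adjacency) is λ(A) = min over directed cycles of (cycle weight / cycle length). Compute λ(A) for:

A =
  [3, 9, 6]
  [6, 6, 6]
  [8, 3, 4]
λ(A) = 3

Enumerate directed cycles and compute their means (weight / length). Sample:
  cycle 0 → 0: weight = 3, length = 1, mean = 3/1 ≈ 3.000
  cycle 1 → 1: weight = 6, length = 1, mean = 6/1 ≈ 6.000
  cycle 2 → 2: weight = 4, length = 1, mean = 4/1 ≈ 4.000
  cycle 0 → 1 → 0: weight = 15, length = 2, mean = 15/2 ≈ 7.500
  cycle 0 → 2 → 0: weight = 14, length = 2, mean = 14/2 ≈ 7.000
  cycle 1 → 0 → 1: weight = 15, length = 2, mean = 15/2 ≈ 7.500
Minimum mean = 3.000, attained e.g. along the cycle 0 → 0 with weight 3 and length 1. So λ(A) = 3/1 = 3.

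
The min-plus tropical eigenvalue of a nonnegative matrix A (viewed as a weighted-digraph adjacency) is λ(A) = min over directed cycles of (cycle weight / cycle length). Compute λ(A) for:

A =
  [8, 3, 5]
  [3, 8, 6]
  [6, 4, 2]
λ(A) = 2

Enumerate directed cycles and compute their means (weight / length). Sample:
  cycle 0 → 0: weight = 8, length = 1, mean = 8/1 ≈ 8.000
  cycle 1 → 1: weight = 8, length = 1, mean = 8/1 ≈ 8.000
  cycle 2 → 2: weight = 2, length = 1, mean = 2/1 ≈ 2.000
  cycle 0 → 1 → 0: weight = 6, length = 2, mean = 6/2 ≈ 3.000
  cycle 0 → 2 → 0: weight = 11, length = 2, mean = 11/2 ≈ 5.500
  cycle 1 → 0 → 1: weight = 6, length = 2, mean = 6/2 ≈ 3.000
Minimum mean = 2.000, attained e.g. along the cycle 2 → 2 with weight 2 and length 1. So λ(A) = 2/1 = 2.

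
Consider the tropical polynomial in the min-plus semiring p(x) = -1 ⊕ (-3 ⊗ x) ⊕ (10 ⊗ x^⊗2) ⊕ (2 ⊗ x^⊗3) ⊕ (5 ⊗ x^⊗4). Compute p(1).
p(1) = -2

A tropical monomial a ⊗ x^⊗i evaluates to a + i · x. Evaluating each term at x = 1:
  Term 0 contributes -1 + 0 · 1 = -1
  Term 1 contributes -3 + 1 · 1 = -2
  Term 2 contributes 10 + 2 · 1 = 12
  Term 3 contributes 2 + 3 · 1 = 5
  Term 4 contributes 5 + 4 · 1 = 9
p(1) = ⊕ of these = min[-1, -2, 12, 5, 9] = -2.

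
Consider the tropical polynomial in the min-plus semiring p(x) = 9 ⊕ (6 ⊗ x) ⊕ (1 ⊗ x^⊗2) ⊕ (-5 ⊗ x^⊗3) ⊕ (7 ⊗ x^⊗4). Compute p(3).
p(3) = 4

A tropical monomial a ⊗ x^⊗i evaluates to a + i · x. Evaluating each term at x = 3:
  Term 0 contributes 9 + 0 · 3 = 9
  Term 1 contributes 6 + 1 · 3 = 9
  Term 2 contributes 1 + 2 · 3 = 7
  Term 3 contributes -5 + 3 · 3 = 4
  Term 4 contributes 7 + 4 · 3 = 19
p(3) = ⊕ of these = min[9, 9, 7, 4, 19] = 4.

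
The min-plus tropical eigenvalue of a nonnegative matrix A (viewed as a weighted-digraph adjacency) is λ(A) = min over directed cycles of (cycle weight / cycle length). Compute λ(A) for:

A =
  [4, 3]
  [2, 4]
λ(A) = 5/2

Enumerate directed cycles and compute their means (weight / length). Sample:
  cycle 0 → 0: weight = 4, length = 1, mean = 4/1 ≈ 4.000
  cycle 1 → 1: weight = 4, length = 1, mean = 4/1 ≈ 4.000
  cycle 0 → 1 → 0: weight = 5, length = 2, mean = 5/2 ≈ 2.500
  cycle 1 → 0 → 1: weight = 5, length = 2, mean = 5/2 ≈ 2.500
Minimum mean = 2.500, attained e.g. along the cycle 0 → 1 → 0 with weight 5 and length 2. So λ(A) = 5/2 = 5/2.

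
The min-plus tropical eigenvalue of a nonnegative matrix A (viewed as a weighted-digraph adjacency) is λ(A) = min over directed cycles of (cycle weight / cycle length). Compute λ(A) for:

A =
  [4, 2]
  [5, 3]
λ(A) = 3

Enumerate directed cycles and compute their means (weight / length). Sample:
  cycle 0 → 0: weight = 4, length = 1, mean = 4/1 ≈ 4.000
  cycle 1 → 1: weight = 3, length = 1, mean = 3/1 ≈ 3.000
  cycle 0 → 1 → 0: weight = 7, length = 2, mean = 7/2 ≈ 3.500
  cycle 1 → 0 → 1: weight = 7, length = 2, mean = 7/2 ≈ 3.500
Minimum mean = 3.000, attained e.g. along the cycle 1 → 1 with weight 3 and length 1. So λ(A) = 3/1 = 3.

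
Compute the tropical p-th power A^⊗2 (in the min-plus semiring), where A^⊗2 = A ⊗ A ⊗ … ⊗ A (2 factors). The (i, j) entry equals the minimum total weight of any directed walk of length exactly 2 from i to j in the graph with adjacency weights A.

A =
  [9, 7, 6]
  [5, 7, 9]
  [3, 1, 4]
A^⊗2 =
  [9, 7, 10]
  [12, 10, 11]
  [6, 5, 8]

Each entry (A^⊗2)_ij equals the minimum over all length-2 walks i = v_0 → v_1 → … → v_2 = j of Σ_t A[v_t][v_{t+1}]. For example, for (i, j) = (0, 2) we minimise over 3 possible intermediate vertex sequences; the minimum is 10, attained along the walk 0 → 2 → 2.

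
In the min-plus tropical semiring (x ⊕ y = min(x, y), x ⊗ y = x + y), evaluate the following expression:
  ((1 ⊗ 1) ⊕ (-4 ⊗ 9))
((1 ⊗ 1) ⊕ (-4 ⊗ 9)) = 2

Expand innermost to outermost. Recall ⊕ takes the minimum of its arguments and ⊗ takes their sum. Working out the expression ((1 ⊗ 1) ⊕ (-4 ⊗ 9)) gives 2.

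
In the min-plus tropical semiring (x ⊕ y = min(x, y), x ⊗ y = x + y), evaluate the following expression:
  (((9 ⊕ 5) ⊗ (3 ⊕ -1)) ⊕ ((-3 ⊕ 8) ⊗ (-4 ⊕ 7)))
(((9 ⊕ 5) ⊗ (3 ⊕ -1)) ⊕ ((-3 ⊕ 8) ⊗ (-4 ⊕ 7))) = -7

Expand innermost to outermost. Recall ⊕ takes the minimum of its arguments and ⊗ takes their sum. Working out the expression (((9 ⊕ 5) ⊗ (3 ⊕ -1)) ⊕ ((-3 ⊕ 8) ⊗ (-4 ⊕ 7))) gives -7.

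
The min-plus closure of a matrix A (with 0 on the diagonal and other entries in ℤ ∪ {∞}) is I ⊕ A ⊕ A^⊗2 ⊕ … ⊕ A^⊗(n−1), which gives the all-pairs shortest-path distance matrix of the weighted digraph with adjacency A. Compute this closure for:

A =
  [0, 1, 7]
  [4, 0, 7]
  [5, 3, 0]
Closure =
  [0, 1, 7]
  [4, 0, 7]
  [5, 3, 0]

This is the Floyd-Warshall all-pairs shortest-path computation. For each intermediate vertex k = 0, 1, …, 2, update dist[i][j] ← min(dist[i][j], dist[i][k] + dist[k][j]). The final matrix gives, for each (i, j), the minimum total weight of any directed path from i to j (possibly empty when i = j).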